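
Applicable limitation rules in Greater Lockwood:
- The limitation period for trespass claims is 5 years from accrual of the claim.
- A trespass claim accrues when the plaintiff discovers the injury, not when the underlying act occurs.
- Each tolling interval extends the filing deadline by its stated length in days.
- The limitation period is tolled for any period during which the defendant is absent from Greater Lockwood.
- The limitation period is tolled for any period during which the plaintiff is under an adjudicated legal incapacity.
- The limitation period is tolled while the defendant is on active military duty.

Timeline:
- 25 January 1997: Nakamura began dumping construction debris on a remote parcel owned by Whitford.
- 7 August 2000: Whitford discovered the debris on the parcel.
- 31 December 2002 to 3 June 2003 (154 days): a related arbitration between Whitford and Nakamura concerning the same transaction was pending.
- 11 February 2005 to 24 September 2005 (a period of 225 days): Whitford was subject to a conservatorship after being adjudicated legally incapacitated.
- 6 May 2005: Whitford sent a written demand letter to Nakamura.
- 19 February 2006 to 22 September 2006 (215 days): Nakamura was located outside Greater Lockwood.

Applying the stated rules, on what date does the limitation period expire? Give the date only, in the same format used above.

Under the discovery rule, the claim accrued on 7 August 2000, when Whitford discovered the injury — not on the 25 January 1997 date of the underlying act.
Adding the 5 years base period to 7 August 2000 gives a deadline of 7 August 2005, before any tolling.
Because the plaintiff's legal incapacity ran from 11 February 2005 to 24 September 2005, the deadline is extended by 225 days to 20 March 2006.
The defendant's absence from the jurisdiction from 19 February 2006 to 22 September 2006 tolled the period for 215 days, extending the deadline to 21 October 2006.
The pending related arbitration from 31 December 2002 to 3 June 2003 does not toll the period, because no stated rule makes a pending arbitration a tolling event.
None of the other events listed affects the running of the period under the stated rules.

21 October 2006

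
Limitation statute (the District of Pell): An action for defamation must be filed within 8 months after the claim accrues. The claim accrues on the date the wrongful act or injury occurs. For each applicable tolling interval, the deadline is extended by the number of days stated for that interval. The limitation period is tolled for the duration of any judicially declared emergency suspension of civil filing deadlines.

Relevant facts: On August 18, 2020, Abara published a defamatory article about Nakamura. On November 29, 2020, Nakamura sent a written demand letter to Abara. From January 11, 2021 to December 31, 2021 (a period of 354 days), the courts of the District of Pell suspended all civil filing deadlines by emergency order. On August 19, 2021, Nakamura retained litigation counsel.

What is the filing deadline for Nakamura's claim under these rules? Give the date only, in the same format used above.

April 7, 2022

The claim accrued on August 18, 2020, the date of the act.
Adding the 8 months base period to August 18, 2020 gives a deadline of April 18, 2021, before any tolling.
The period was tolled for 354 days by the emergency suspension of filing deadlines (January 11, 2021 to December 31, 2021), pushing the deadline to April 7, 2022.
None of the other events listed affects the running of the period under the stated rules.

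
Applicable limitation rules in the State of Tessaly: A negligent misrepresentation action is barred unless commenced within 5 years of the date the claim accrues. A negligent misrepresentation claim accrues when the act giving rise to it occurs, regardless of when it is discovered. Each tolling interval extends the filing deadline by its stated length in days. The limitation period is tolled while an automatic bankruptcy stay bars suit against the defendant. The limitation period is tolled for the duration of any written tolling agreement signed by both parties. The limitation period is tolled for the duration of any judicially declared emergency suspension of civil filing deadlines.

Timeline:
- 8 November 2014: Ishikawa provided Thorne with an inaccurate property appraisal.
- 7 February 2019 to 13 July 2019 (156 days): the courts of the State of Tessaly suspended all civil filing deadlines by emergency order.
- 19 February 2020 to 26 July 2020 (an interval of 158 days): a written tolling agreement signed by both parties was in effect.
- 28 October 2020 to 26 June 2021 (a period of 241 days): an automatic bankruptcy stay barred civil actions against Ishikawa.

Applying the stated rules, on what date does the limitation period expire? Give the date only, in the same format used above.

17 September 2020

The claim accrued on 8 November 2014, when the wrongful act occurred.
The untolled deadline — 5 years after 8 November 2014 — is 8 November 2019.
The emergency suspension of filing deadlines from 7 February 2019 to 13 July 2019 tolled the period for 156 days, extending the deadline to 12 April 2020.
The period was tolled for 158 days by the written tolling agreement (19 February 2020 to 26 July 2020), pushing the deadline to 17 September 2020.
The automatic bankruptcy stay from 28 October 2020 to 26 June 2021 began after the period had already run on 17 September 2020, so it has no tolling effect.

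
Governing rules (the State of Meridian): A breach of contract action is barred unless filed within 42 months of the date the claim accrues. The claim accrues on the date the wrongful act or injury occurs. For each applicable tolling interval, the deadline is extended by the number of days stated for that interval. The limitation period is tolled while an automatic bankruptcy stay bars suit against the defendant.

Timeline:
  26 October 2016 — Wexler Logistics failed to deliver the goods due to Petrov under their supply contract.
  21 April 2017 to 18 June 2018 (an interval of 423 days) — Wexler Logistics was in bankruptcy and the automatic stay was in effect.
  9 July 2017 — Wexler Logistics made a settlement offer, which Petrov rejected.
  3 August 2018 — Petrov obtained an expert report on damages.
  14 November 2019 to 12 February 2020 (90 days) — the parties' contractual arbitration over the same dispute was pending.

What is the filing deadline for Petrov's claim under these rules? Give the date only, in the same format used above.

23 June 2021

The limitation period began to run on 26 October 2016.
The untolled deadline — 42 months after 26 October 2016 — is 26 April 2020.
The period was tolled for 423 days by the automatic bankruptcy stay (21 April 2017 to 18 June 2018), pushing the deadline to 23 June 2021.
No stated provision tolls the period for a pending arbitration, so the interval from 14 November 2019 to 12 February 2020 has no effect on the deadline.
The other events in the timeline have no effect on the limitation period under the stated rules.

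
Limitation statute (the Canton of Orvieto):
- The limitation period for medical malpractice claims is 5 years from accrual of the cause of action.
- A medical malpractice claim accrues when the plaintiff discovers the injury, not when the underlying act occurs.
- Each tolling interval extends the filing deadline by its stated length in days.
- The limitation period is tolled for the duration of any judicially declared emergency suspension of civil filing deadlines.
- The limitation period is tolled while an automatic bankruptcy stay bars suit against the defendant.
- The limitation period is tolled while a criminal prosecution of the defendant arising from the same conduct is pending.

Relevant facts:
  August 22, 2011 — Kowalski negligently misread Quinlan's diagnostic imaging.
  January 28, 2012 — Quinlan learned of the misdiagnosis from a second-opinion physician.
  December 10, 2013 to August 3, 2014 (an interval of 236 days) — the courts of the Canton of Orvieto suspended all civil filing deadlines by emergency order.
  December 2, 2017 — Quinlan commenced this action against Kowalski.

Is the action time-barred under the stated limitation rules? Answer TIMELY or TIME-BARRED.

The claim did not accrue until Quinlan discovered the injury on January 28, 2012; the August 22, 2011 act date does not start the clock under the stated rule.
5 years from January 28, 2012 is January 28, 2017.
Because the emergency suspension of filing deadlines ran from December 10, 2013 to August 3, 2014, the deadline is extended by 236 days to September 21, 2017.
The December 2, 2017 filing falls after the September 21, 2017 deadline; the claim is time-barred.

TIME-BARRED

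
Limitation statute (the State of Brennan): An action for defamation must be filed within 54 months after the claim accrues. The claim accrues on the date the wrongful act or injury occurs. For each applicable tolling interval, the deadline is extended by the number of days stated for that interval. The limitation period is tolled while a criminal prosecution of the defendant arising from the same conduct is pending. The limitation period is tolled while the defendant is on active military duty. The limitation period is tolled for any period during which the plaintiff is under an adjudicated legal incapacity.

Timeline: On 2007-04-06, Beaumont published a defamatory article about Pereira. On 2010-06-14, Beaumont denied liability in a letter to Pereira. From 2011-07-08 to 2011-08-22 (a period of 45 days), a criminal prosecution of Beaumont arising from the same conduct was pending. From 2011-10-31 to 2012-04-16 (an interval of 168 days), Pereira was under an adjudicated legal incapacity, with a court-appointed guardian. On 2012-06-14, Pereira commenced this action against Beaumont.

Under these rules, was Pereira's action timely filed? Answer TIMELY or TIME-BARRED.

TIME-BARRED

The limitation period began to run on 2007-04-06.
The untolled deadline — 54 months after 2007-04-06 — is 2011-10-06.
The period was tolled for 45 days by the pending criminal prosecution (2011-07-08 to 2011-08-22), pushing the deadline to 2011-11-20.
The plaintiff's legal incapacity from 2011-10-31 to 2012-04-16 tolled the period for 168 days, extending the deadline to 2012-05-06.
Nothing else in the chronology tolls or restarts the period.
The 2012-06-14 filing falls after the 2012-05-06 deadline; the claim is time-barred.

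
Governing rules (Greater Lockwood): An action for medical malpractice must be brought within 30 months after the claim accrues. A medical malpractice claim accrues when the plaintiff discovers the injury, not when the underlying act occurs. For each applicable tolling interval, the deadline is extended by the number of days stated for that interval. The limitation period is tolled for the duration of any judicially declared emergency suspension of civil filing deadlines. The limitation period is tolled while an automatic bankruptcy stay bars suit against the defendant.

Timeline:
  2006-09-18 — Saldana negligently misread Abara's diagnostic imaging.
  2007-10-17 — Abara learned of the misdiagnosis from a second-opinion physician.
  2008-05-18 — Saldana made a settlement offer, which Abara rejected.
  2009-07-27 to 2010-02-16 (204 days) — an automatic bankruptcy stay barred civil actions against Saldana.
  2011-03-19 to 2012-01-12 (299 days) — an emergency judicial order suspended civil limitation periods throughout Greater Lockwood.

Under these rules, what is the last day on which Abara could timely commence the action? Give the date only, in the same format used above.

The claim did not accrue until Abara discovered the injury on 2007-10-17; the 2006-09-18 act date does not start the clock under the stated rule.
30 months from 2007-10-17 is 2010-04-17.
The period was tolled for 204 days by the automatic bankruptcy stay (2009-07-27 to 2010-02-16), pushing the deadline to 2010-11-07.
By the time the emergency suspension of filing deadlines began on 2011-03-19, the limitation period had already expired on 2010-11-07; that interval cannot revive it.
None of the other events listed affects the running of the period under the stated rules.

2010-11-07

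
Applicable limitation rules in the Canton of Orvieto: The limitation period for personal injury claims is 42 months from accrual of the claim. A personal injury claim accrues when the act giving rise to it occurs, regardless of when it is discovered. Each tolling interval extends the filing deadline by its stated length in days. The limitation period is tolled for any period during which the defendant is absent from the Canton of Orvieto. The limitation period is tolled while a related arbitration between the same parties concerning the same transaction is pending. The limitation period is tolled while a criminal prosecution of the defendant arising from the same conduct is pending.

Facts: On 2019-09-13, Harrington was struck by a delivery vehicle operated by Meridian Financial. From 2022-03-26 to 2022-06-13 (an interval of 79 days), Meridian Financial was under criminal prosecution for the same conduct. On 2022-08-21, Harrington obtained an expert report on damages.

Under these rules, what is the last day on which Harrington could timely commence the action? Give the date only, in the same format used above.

The claim accrued on 2019-09-13, when the wrongful act occurred.
Adding the 42 months base period to 2019-09-13 gives a deadline of 2023-03-13, before any tolling.
The period was tolled for 79 days by the pending criminal prosecution (2022-03-26 to 2022-06-13), pushing the deadline to 2023-05-31.
Nothing else in the chronology tolls or restarts the period.

2023-05-31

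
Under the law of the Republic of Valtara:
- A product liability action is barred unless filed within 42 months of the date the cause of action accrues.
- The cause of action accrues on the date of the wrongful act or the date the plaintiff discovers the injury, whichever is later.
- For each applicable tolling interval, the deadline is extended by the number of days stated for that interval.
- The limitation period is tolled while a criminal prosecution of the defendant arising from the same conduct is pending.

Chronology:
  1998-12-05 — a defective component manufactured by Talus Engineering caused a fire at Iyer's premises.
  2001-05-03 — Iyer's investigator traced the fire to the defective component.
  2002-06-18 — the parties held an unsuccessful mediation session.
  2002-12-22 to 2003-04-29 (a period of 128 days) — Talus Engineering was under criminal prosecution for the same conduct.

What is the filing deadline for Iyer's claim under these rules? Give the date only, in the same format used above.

Taking the later of the act (1998-12-05) and discovery (2001-05-03), the claim accrued on 2001-05-03.
The untolled deadline — 42 months after 2001-05-03 — is 2004-11-03.
The pending criminal prosecution from 2002-12-22 to 2003-04-29 tolled the period for 128 days, extending the deadline to 2005-03-11.
Nothing else in the chronology tolls or restarts the period.

2005-03-11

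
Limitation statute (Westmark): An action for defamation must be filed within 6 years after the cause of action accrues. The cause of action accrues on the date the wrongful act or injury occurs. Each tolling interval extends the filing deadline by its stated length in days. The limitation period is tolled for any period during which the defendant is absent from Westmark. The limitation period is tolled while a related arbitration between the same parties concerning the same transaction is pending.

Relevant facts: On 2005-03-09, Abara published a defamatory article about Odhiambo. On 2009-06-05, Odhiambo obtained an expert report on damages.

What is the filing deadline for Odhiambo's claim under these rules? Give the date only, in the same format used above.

2011-03-09

The claim accrued on 2005-03-09, when the wrongful act occurred.
The untolled deadline — 6 years after 2005-03-09 — is 2011-03-09.
None of the other events listed affects the running of the period under the stated rules.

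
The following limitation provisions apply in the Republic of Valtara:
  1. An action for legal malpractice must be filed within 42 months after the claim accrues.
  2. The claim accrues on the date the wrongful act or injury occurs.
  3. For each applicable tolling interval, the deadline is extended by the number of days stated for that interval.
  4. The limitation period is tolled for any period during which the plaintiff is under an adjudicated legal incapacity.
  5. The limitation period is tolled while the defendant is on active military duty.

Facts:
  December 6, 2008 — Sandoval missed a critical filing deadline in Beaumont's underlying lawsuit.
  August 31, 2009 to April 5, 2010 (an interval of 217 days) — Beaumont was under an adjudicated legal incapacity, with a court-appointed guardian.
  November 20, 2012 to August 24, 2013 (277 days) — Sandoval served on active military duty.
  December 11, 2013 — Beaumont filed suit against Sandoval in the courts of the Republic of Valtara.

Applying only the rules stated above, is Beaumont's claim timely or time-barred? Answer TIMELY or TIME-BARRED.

TIME-BARRED

The claim accrued on December 6, 2008, when the wrongful act occurred.
The untolled deadline — 42 months after December 6, 2008 — is June 6, 2012.
Because the plaintiff's legal incapacity ran from August 31, 2009 to April 5, 2010, the deadline is extended by 217 days to January 9, 2013.
The period was tolled for 277 days by the defendant's active military service (November 20, 2012 to August 24, 2013), pushing the deadline to October 13, 2013.
Filing on December 11, 2013 missed the October 13, 2013 deadline — the action is time-barred.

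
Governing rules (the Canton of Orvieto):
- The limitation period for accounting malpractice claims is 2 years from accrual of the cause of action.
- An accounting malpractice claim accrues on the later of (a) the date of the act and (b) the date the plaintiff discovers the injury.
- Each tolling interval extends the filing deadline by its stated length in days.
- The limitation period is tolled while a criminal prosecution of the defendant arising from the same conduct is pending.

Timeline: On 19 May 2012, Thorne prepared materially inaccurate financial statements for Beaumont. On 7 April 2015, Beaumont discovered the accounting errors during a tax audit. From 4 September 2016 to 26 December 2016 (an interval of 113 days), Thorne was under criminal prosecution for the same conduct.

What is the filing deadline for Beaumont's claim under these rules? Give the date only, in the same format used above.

Because discovery on 7 April 2015 post-dates the 19 May 2012 act, accrual under the later-of rule falls on 7 April 2015.
The untolled deadline — 2 years after 7 April 2015 — is 7 April 2017.
The pending criminal prosecution from 4 September 2016 to 26 December 2016 tolled the period for 113 days, extending the deadline to 29 July 2017.

29 July 2017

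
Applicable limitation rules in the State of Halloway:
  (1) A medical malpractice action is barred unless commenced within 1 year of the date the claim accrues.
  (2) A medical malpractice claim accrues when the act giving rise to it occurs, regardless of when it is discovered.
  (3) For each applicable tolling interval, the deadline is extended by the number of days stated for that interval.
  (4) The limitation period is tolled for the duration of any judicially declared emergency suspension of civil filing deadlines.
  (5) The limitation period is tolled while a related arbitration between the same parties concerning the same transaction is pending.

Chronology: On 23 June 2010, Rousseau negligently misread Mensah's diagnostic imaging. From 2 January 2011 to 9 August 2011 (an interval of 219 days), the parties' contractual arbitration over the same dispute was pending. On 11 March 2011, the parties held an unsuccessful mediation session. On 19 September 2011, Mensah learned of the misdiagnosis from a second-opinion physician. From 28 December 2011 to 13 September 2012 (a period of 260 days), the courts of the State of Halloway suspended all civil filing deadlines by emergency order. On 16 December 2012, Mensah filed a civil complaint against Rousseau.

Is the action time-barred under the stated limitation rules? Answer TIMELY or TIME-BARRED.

TIME-BARRED

Because the rule ties accrual to occurrence, the claim accrued on 23 June 2010, not on the 19 September 2011 discovery date.
The untolled deadline — 1 year after 23 June 2010 — is 23 June 2011.
The period was tolled for 219 days by the pending related arbitration (2 January 2011 to 9 August 2011), pushing the deadline to 28 January 2012.
Because the emergency suspension of filing deadlines ran from 28 December 2011 to 13 September 2012, the deadline is extended by 260 days to 14 October 2012.
The other events in the timeline have no effect on the limitation period under the stated rules.
The 16 December 2012 filing falls after the 14 October 2012 deadline; the claim is time-barred.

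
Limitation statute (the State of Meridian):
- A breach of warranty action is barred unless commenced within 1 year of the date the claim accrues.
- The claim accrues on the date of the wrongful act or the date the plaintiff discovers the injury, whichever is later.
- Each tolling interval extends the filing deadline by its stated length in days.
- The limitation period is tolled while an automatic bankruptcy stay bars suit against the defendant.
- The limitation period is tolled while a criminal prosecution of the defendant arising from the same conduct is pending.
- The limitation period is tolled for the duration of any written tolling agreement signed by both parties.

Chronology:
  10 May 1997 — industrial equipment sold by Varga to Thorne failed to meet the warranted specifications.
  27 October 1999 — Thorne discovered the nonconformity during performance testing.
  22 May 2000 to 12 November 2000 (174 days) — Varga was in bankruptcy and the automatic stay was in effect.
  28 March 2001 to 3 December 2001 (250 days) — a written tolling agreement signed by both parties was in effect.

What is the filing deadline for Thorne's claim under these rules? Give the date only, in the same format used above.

The claim accrued on 27 October 1999 — the later of the 10 May 1997 act and the 27 October 1999 discovery.
1 year from 27 October 1999 is 27 October 2000.
The automatic bankruptcy stay from 22 May 2000 to 12 November 2000 tolled the period for 174 days, extending the deadline to 19 April 2001.
The period was tolled for 250 days by the written tolling agreement (28 March 2001 to 3 December 2001), pushing the deadline to 25 December 2001.

25 December 2001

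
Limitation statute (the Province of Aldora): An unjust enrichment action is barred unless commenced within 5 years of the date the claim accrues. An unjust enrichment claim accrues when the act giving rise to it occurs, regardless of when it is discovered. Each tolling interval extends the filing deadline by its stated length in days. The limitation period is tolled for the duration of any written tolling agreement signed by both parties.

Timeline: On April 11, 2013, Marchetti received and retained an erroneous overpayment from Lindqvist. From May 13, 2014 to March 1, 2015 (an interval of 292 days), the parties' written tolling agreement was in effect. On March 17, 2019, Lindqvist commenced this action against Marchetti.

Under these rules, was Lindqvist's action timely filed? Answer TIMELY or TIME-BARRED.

TIME-BARRED

The claim accrued on April 11, 2013, when the wrongful act occurred.
5 years from April 11, 2013 is April 11, 2018.
The written tolling agreement from May 13, 2014 to March 1, 2015 tolled the period for 292 days, extending the deadline to January 28, 2019.
Lindqvist filed on March 17, 2019, after the January 28, 2019 deadline, so the action is time-barred.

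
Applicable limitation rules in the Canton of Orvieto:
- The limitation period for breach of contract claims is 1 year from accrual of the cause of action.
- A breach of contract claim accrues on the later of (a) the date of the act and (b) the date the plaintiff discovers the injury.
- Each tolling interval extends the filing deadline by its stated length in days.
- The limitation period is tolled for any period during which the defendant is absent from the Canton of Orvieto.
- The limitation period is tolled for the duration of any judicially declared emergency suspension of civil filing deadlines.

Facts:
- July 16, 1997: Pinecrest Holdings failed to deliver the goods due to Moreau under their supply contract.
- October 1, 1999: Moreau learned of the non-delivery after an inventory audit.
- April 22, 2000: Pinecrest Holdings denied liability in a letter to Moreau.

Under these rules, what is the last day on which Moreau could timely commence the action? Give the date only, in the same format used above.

Taking the later of the act (July 16, 1997) and discovery (October 1, 1999), the claim accrued on October 1, 1999.
The untolled deadline — 1 year after October 1, 1999 — is October 1, 2000.
Nothing else in the chronology tolls or restarts the period.

October 1, 2000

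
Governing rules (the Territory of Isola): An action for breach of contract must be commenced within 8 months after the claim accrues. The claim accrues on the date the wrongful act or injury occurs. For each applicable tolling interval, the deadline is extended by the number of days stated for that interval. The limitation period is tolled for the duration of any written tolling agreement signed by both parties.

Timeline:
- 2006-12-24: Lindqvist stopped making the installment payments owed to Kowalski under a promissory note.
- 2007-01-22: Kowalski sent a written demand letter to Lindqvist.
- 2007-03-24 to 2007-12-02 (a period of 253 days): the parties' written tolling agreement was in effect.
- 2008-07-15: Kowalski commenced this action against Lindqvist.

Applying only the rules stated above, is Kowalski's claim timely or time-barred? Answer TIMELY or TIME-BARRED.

TIME-BARRED

The claim accrued on 2006-12-24, when the wrongful act occurred.
8 months from 2006-12-24 is 2007-08-24.
Because the written tolling agreement ran from 2007-03-24 to 2007-12-02, the deadline is extended by 253 days to 2008-05-03.
None of the other events listed affects the running of the period under the stated rules.
Kowalski filed on 2008-07-15, after the 2008-05-03 deadline, so the action is time-barred.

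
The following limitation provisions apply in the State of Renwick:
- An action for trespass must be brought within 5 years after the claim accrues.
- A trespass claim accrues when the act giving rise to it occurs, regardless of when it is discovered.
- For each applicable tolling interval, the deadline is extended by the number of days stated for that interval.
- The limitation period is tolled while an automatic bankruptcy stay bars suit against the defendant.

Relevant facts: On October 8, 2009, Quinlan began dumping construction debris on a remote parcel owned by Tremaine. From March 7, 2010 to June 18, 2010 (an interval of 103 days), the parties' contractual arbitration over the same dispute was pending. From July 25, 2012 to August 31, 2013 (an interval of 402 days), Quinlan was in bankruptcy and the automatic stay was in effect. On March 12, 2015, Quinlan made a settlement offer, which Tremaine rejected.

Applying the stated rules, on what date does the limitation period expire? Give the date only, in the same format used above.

November 14, 2015

The claim accrued on October 8, 2009, when the wrongful act occurred.
The untolled deadline — 5 years after October 8, 2009 — is October 8, 2014.
The automatic bankruptcy stay from July 25, 2012 to August 31, 2013 tolled the period for 402 days, extending the deadline to November 14, 2015.
Although a pending arbitration ran from March 7, 2010 to June 18, 2010, the stated rules do not make that a tolling event, so it is disregarded.
The other events in the timeline have no effect on the limitation period under the stated rules.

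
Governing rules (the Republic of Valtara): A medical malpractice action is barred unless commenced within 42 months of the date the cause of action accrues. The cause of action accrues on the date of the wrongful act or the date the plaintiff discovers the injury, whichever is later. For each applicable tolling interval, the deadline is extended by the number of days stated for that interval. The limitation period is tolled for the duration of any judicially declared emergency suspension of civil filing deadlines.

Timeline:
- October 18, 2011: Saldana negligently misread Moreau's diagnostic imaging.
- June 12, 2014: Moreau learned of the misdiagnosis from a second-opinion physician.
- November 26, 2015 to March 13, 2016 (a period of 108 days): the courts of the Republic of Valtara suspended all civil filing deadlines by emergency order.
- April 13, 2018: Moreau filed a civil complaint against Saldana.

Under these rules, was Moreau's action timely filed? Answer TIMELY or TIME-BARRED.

The claim accrued on June 12, 2014 — the later of the October 18, 2011 act and the June 12, 2014 discovery.
Adding the 42 months base period to June 12, 2014 gives a deadline of December 12, 2017, before any tolling.
The emergency suspension of filing deadlines from November 26, 2015 to March 13, 2016 tolled the period for 108 days, extending the deadline to March 30, 2018.
Filing on April 13, 2018 missed the March 30, 2018 deadline — the action is time-barred.

TIME-BARRED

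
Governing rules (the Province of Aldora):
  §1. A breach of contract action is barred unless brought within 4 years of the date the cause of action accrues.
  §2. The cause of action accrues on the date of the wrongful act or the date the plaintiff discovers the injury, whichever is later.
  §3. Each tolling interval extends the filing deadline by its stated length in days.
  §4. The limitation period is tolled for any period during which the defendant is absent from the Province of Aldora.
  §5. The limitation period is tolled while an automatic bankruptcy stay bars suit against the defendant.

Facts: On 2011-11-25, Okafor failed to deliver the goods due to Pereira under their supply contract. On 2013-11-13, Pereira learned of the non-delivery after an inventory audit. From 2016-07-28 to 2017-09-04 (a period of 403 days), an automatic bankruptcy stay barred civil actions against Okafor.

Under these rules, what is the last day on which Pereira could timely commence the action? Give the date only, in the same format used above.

2018-12-21

Because discovery on 2013-11-13 post-dates the 2011-11-25 act, accrual under the later-of rule falls on 2013-11-13.
The untolled deadline — 4 years after 2013-11-13 — is 2017-11-13.
Because the automatic bankruptcy stay ran from 2016-07-28 to 2017-09-04, the deadline is extended by 403 days to 2018-12-21.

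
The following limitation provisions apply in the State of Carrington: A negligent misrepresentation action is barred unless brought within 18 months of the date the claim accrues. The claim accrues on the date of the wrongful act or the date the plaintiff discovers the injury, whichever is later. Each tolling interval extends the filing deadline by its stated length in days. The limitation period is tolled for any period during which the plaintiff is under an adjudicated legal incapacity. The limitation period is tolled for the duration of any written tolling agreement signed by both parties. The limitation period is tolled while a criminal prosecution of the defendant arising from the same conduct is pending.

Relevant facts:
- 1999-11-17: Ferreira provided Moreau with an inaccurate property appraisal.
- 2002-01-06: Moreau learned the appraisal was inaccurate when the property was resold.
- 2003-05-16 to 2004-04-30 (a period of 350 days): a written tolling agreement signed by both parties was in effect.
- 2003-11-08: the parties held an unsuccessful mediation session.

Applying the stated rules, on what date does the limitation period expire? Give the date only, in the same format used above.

2004-06-20

The claim accrued on 2002-01-06 — the later of the 1999-11-17 act and the 2002-01-06 discovery.
The untolled deadline — 18 months after 2002-01-06 — is 2003-07-06.
Because the written tolling agreement ran from 2003-05-16 to 2004-04-30, the deadline is extended by 350 days to 2004-06-20.
The other events in the timeline have no effect on the limitation period under the stated rules.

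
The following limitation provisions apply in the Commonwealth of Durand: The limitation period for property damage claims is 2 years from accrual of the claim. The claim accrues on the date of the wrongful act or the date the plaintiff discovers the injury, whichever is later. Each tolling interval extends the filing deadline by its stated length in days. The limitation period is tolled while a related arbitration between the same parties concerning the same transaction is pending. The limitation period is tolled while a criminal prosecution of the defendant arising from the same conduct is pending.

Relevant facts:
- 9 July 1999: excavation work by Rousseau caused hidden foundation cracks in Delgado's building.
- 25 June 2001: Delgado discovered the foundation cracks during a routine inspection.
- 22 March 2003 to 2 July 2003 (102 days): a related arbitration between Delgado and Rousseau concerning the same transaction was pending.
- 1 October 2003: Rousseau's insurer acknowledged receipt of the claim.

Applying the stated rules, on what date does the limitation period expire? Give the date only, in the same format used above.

5 October 2003

The claim accrued on 25 June 2001 — the later of the 9 July 1999 act and the 25 June 2001 discovery.
2 years from 25 June 2001 is 25 June 2003.
The period was tolled for 102 days by the pending related arbitration (22 March 2003 to 2 July 2003), pushing the deadline to 5 October 2003.
Nothing else in the chronology tolls or restarts the period.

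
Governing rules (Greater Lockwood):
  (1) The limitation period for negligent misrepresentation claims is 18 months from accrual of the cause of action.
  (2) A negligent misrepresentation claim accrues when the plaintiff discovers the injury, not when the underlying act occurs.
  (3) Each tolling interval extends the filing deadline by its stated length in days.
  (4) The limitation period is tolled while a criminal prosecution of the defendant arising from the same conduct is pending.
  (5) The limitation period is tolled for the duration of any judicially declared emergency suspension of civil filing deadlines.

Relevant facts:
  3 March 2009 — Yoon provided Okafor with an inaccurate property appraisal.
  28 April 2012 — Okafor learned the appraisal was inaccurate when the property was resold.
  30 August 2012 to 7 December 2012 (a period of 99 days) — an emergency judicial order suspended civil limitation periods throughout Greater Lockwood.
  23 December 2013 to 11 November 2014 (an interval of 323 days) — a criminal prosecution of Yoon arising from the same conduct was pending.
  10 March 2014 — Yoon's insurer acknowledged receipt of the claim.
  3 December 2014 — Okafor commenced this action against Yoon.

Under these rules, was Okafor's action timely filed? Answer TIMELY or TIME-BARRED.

The claim did not accrue until Okafor discovered the injury on 28 April 2012; the 3 March 2009 act date does not start the clock under the stated rule.
The untolled deadline — 18 months after 28 April 2012 — is 28 October 2013.
Because the emergency suspension of filing deadlines ran from 30 August 2012 to 7 December 2012, the deadline is extended by 99 days to 4 February 2014.
The pending criminal prosecution from 23 December 2013 to 11 November 2014 tolled the period for 323 days, extending the deadline to 24 December 2014.
The other events in the timeline have no effect on the limitation period under the stated rules.
Filing on 3 December 2014 beat the 24 December 2014 deadline — the action is timely.

TIMELY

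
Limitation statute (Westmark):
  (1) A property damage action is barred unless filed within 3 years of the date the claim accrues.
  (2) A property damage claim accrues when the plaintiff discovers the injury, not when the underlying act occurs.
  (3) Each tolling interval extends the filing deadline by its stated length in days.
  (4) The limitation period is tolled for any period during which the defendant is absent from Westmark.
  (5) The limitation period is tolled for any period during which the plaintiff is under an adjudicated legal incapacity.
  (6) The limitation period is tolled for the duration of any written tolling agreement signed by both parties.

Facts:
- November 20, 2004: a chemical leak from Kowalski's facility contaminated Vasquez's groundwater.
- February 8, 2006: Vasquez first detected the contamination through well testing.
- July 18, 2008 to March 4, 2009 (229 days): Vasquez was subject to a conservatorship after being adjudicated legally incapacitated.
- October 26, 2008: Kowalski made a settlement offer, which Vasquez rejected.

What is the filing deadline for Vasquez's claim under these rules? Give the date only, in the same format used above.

September 25, 2009

Accrual is tied to discovery, so the period began on February 8, 2006 rather than on November 20, 2004 when the act occurred.
3 years from February 8, 2006 is February 8, 2009.
The period was tolled for 229 days by the plaintiff's legal incapacity (July 18, 2008 to March 4, 2009), pushing the deadline to September 25, 2009.
Nothing else in the chronology tolls or restarts the period.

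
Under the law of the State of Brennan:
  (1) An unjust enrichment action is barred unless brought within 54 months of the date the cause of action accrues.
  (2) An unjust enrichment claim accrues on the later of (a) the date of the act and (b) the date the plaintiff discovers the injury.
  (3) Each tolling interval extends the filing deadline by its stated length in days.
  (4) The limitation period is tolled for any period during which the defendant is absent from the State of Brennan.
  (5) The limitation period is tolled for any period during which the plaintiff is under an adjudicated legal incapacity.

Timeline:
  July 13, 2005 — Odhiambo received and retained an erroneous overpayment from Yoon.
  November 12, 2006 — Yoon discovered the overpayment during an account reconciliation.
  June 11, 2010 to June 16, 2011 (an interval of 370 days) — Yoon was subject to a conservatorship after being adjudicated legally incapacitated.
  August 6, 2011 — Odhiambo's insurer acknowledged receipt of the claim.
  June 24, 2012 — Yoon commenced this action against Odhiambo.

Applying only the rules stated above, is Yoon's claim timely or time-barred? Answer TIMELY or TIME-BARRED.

TIME-BARRED

Taking the later of the act (July 13, 2005) and discovery (November 12, 2006), the claim accrued on November 12, 2006.
The untolled deadline — 54 months after November 12, 2006 — is May 12, 2011.
The period was tolled for 370 days by the plaintiff's legal incapacity (June 11, 2010 to June 16, 2011), pushing the deadline to May 16, 2012.
Nothing else in the chronology tolls or restarts the period.
Filing on June 24, 2012 missed the May 16, 2012 deadline — the action is time-barred.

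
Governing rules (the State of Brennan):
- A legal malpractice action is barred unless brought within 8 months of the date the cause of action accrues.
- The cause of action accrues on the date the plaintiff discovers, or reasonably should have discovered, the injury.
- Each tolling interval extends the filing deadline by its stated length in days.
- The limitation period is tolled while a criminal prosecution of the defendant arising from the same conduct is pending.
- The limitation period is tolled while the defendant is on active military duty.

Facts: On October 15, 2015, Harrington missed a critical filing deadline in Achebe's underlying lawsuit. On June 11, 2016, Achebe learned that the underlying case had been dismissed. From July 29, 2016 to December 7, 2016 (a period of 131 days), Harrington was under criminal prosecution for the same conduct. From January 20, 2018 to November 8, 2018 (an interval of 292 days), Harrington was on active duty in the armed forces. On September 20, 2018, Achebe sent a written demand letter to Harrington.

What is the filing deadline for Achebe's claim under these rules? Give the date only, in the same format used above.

Under the discovery rule, the claim accrued on June 11, 2016, when Achebe discovered the injury — not on the October 15, 2015 date of the underlying act.
8 months from June 11, 2016 is February 11, 2017.
The pending criminal prosecution from July 29, 2016 to December 7, 2016 tolled the period for 131 days, extending the deadline to June 22, 2017.
By the time the defendant's active military service began on January 20, 2018, the limitation period had already expired on June 22, 2017; that interval cannot revive it.
None of the other events listed affects the running of the period under the stated rules.

June 22, 2017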